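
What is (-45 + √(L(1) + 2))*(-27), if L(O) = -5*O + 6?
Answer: 1215 - 27*√3 ≈ 1168.2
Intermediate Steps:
L(O) = 6 - 5*O
(-45 + √(L(1) + 2))*(-27) = (-45 + √((6 - 5*1) + 2))*(-27) = (-45 + √((6 - 5) + 2))*(-27) = (-45 + √(1 + 2))*(-27) = (-45 + √3)*(-27) = 1215 - 27*√3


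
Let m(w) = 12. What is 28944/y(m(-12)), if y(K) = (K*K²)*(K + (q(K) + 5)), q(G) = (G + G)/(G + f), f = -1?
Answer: 737/844 ≈ 0.87322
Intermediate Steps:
q(G) = 2*G/(-1 + G) (q(G) = (G + G)/(G - 1) = (2*G)/(-1 + G) = 2*G/(-1 + G))
y(K) = K³*(5 + K + 2*K/(-1 + K)) (y(K) = (K*K²)*(K + (2*K/(-1 + K) + 5)) = K³*(K + (5 + 2*K/(-1 + K))) = K³*(5 + K + 2*K/(-1 + K)))
28944/y(m(-12)) = 28944/((12³*(-5 + 12² + 6*12)/(-1 + 12))) = 28944/((1728*(-5 + 144 + 72)/11)) = 28944/((1728*(1/11)*211)) = 28944/(364608/11) = 28944*(11/364608) = 737/844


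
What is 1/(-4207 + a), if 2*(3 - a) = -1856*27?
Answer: 1/20852 ≈ 4.7957e-5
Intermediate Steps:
a = 25059 (a = 3 - (-116)*8*27 = 3 - (-116)*216 = 3 - ½*(-50112) = 3 + 25056 = 25059)
1/(-4207 + a) = 1/(-4207 + 25059) = 1/20852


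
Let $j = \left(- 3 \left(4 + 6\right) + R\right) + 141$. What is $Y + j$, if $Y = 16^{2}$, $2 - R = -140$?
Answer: $509$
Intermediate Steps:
$R = 142$ ($R = 2 - -140 = 2 + 140 = 142$)
$j = 253$ ($j = \left(- 3 \left(4 + 6\right) + 142\right) + 141 = \left(\left(-3\right) 10 + 142\right) + 141 = \left(-30 + 142\right) + 141 = 112 + 141 = 253$)
$Y = 256$
$Y + j = 256 + 253 = 509$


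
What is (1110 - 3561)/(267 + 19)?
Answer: -2451/286 ≈ -8.5699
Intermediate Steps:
(1110 - 3561)/(267 + 19) = -2451/286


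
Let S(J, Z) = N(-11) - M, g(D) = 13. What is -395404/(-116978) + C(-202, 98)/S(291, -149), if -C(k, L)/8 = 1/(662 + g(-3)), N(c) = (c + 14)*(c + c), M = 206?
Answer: 4537319389/1342322550 ≈ 3.3802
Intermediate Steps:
N(c) = 2*c*(14 + c) (N(c) = (14 + c)*(2*c) = 2*c*(14 + c))
C(k, L) = -8/675 (C(k, L) = -8/(662 + 13) = -8/675)
S(J, Z) = -272 (S(J, Z) = 2*(-11)*(14 - 11) - 1*206 = 2*(-11)*3 - 206 = -66 - 206 = -272)
-395404/(-116978) + C(-202, 98)/S(291, -149) = -395404/(-116978) - 8/675/(-272) = -395404*(-1/116978) - 8/675*(-1/272) = 197702/58489 + 1/22950 = 4537319389/1342322550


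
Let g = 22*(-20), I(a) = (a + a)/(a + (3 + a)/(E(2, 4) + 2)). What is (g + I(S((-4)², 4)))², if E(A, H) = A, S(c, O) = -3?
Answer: 191844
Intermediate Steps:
I(a) = 2*a/(¾ + 5*a/4) (I(a) = (a + a)/(a + (3 + a)/(2 + 2)) = (2*a)/(a + (3 + a)/4) = (2*a)/(a + (3 + a)*(¼)) = (2*a)/(a + (¾ + a/4)) = (2*a)/(¾ + 5*a/4) = 2*a/(¾ + 5*a/4))
g = -440
(g + I(S((-4)², 4)))² = (-440 + 8*(-3)/(3 + 5*(-3)))² = (-440 + 8*(-3)/(3 - 15))² = (-440 + 8*(-3)/(-12))² = (-440 + 8*(-3)*(-1/12))² = (-440 + 2)² = (-438)² = 191844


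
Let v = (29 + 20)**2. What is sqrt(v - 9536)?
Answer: I*sqrt(7135) ≈ 84.469*I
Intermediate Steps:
v = 2401 (v = 49**2 = 2401)
sqrt(v - 9536) = sqrt(2401 - 9536) = sqrt(-7135) = I*sqrt(7135)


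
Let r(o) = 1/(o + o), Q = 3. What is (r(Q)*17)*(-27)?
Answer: -153/2 ≈ -76.500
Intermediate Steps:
r(o) = 1/(2*o)
(r(Q)*17)*(-27) = (((½)/3)*17)*(-27) = (((½)*(⅓))*17)*(-27) = ((⅙)*17)*(-27) = (17/6)*(-27) = -153/2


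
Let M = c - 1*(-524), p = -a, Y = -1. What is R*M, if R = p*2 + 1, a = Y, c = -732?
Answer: -624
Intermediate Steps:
a = -1
p = 1 (p = -1*(-1) = 1)
R = 3 (R = 1*2 + 1 = 2 + 1 = 3)
M = -208 (M = -732 - 1*(-524) = -732 + 524 = -208)
R*M = 3*(-208) = -624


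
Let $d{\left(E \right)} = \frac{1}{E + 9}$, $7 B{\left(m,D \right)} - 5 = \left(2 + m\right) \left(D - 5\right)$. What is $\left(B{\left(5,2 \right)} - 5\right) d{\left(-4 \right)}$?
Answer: $- \frac{51}{35} \approx -1.4571$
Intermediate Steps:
$B{\left(m,D \right)} = \frac{5}{7} + \frac{\left(-5 + D\right) \left(2 + m\right)}{7}$ ($B{\left(m,D \right)} = \frac{5}{7} + \frac{\left(2 + m\right) \left(D - 5\right)}{7} = \frac{5}{7} + \frac{\left(2 + m\right) \left(-5 + D\right)}{7} = \frac{5}{7} + \frac{\left(-5 + D\right) \left(2 + m\right)}{7}$)
$d{\left(E \right)} = \frac{1}{9 + E}$
$\left(B{\left(5,2 \right)} - 5\right) d{\left(-4 \right)} = \frac{\left(- \frac{5}{7} - \frac{25}{7} + \frac{2}{7} \cdot 2 + \frac{1}{7} \cdot 2 \cdot 5\right) - 5}{9 - 4} = \frac{\left(- \frac{5}{7} - \frac{25}{7} + \frac{4}{7} + \frac{10}{7}\right) - 5}{5} = \left(- \frac{16}{7} - 5\right) \frac{1}{5} = \left(- \frac{51}{7}\right) \frac{1}{5} = - \frac{51}{35}$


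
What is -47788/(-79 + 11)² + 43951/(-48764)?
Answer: -39586929/3523199 ≈ -11.236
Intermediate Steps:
-47788/(-79 + 11)² + 43951/(-48764) = -47788/((-68)²) + 43951*(-1/48764) = -47788/4624 - 43951/48764 = -47788*1/4624 - 43951/48764 = -11947/1156 - 43951/48764 = -39586929/3523199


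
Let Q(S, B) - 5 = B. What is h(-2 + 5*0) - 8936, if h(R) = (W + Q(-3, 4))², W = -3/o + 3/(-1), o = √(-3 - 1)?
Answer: -35609/4 + 18*I ≈ -8902.3 + 18.0*I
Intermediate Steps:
o = 2*I (o = √(-4) = 2*I ≈ 2.0*I)
Q(S, B) = 5 + B
W = -3 + 3*I/2 (W = -3*(-I/2) + 3/(-1) = -(-3)*I/2 + 3*(-1) = 3*I/2 - 3 = -3 + 3*I/2 ≈ -3.0 + 1.5*I)
h(R) = (6 + 3*I/2)² (h(R) = ((-3 + 3*I/2) + (5 + 4))² = ((-3 + 3*I/2) + 9)² = (6 + 3*I/2)²)
h(-2 + 5*0) - 8936 = (135/4 + 18*I) - 8936 = -35609/4 + 18*I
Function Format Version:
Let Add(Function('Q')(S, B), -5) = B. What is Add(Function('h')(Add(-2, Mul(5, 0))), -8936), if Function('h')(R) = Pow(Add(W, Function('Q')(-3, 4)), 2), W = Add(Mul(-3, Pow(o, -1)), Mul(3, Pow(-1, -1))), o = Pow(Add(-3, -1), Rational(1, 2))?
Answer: Add(Rational(-35609, 4), Mul(18, I)) ≈ Add(-8902.3, Mul(18.000, I))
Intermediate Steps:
o = Mul(2, I) (o = Pow(-4, Rational(1, 2)) = Mul(2, I) ≈ Mul(2.0000, I))
Function('Q')(S, B) = Add(5, B)
W = Add(-3, Mul(Rational(3, 2), I)) (W = Add(Mul(-3, Pow(Mul(2, I), -1)), Mul(3, Pow(-1, -1))) = Add(Mul(-3, Mul(Rational(-1, 2), I)), Mul(3, -1)) = Add(Mul(Rational(3, 2), I), -3) = Add(-3, Mul(Rational(3, 2), I)) ≈ Add(-3.0000, Mul(1.5000, I)))
Function('h')(R) = Pow(Add(6, Mul(Rational(3, 2), I)), 2) (Function('h')(R) = Pow(Add(Add(-3, Mul(Rational(3, 2), I)), Add(5, 4)), 2) = Pow(Add(Add(-3, Mul(Rational(3, 2), I)), 9), 2) = Pow(Add(6, Mul(Rational(3, 2), I)), 2))
Add(Function('h')(Add(-2, Mul(5, 0))), -8936) = Add(Add(Rational(135, 4), Mul(18, I)), -8936) = Add(Rational(-35609, 4), Mul(18, I))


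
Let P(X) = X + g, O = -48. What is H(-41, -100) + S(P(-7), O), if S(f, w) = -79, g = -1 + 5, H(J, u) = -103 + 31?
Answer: -151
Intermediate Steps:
H(J, u) = -72
g = 4
P(X) = 4 + X (P(X) = X + 4 = 4 + X)
H(-41, -100) + S(P(-7), O) = -72 - 79 = -151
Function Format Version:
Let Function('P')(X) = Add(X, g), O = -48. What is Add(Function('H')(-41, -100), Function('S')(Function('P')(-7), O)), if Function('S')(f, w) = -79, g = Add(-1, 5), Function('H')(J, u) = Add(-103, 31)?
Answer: -151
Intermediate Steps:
Function('H')(J, u) = -72
g = 4
Function('P')(X) = Add(4, X) (Function('P')(X) = Add(X, 4) = Add(4, X))
Add(Function('H')(-41, -100), Function('S')(Function('P')(-7), O)) = Add(-72, -79) = -151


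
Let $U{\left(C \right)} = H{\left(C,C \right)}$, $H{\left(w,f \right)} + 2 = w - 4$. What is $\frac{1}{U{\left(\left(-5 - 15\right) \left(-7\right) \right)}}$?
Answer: $\frac{1}{134} \approx 0.0074627$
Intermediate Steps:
$H{\left(w,f \right)} = -6 + w$ ($H{\left(w,f \right)} = -2 + \left(w - 4\right) = -2 + \left(-4 + w\right) = -6 + w$)
$U{\left(C \right)} = -6 + C$
$\frac{1}{U{\left(\left(-5 - 15\right) \left(-7\right) \right)}} = \frac{1}{-6 + \left(-5 - 15\right) \left(-7\right)} = \frac{1}{-6 - -140} = \frac{1}{-6 + 140} = \frac{1}{134}$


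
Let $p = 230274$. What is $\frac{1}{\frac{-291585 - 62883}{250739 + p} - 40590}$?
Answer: $- \frac{481013}{19524672138} \approx -2.4636 \cdot 10^{-5}$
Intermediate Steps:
$\frac{1}{\frac{-291585 - 62883}{250739 + p} - 40590} = \frac{1}{\frac{-291585 - 62883}{250739 + 230274} - 40590} = \frac{1}{- \frac{354468}{481013} - 40590} = \frac{1}{- \frac{19524672138}{481013}} = - \frac{481013}{19524672138}$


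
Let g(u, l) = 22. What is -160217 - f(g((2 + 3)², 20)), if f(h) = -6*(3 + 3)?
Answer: -160181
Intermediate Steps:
f(h) = -36 (f(h) = -6*6 = -36)
-160217 - f(g((2 + 3)², 20)) = -160217 - 1*(-36) = -160217 + 36 = -160181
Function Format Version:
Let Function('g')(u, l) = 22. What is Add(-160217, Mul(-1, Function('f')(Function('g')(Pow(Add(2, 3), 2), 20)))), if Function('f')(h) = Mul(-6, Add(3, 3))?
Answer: -160181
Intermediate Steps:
Function('f')(h) = -36 (Function('f')(h) = Mul(-6, 6) = -36)
Add(-160217, Mul(-1, Function('f')(Function('g')(Pow(Add(2, 3), 2), 20)))) = Add(-160217, Mul(-1, -36)) = Add(-160217, 36) = -160181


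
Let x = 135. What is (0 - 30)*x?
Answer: -4050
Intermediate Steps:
(0 - 30)*x = (0 - 30)*135 = -30*135 = -4050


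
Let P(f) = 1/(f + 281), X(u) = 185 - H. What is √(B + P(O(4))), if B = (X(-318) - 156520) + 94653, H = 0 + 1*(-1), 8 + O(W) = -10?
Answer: I*√4266412826/263 ≈ 248.36*I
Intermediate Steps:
O(W) = -18 (O(W) = -8 - 10 = -18)
H = -1 (H = 0 - 1 = -1)
X(u) = 186 (X(u) = 185 - 1*(-1) = 185 + 1 = 186)
P(f) = 1/(281 + f)
B = -61681 (B = (186 - 156520) + 94653 = -156334 + 94653 = -61681)
√(B + P(O(4))) = √(-61681 + 1/(281 - 18)) = √(-61681 + 1/263) = √(-16222102/263) = I*√4266412826/263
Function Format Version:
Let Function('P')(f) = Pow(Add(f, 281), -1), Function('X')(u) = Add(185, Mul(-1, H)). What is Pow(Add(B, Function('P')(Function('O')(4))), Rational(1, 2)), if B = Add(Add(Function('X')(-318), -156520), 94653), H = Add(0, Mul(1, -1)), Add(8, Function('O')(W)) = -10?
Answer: Mul(Rational(1, 263), I, Pow(4266412826, Rational(1, 2))) ≈ Mul(248.36, I)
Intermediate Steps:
Function('O')(W) = -18 (Function('O')(W) = Add(-8, -10) = -18)
H = -1 (H = Add(0, -1) = -1)
Function('X')(u) = 186 (Function('X')(u) = Add(185, Mul(-1, -1)) = Add(185, 1) = 186)
Function('P')(f) = Pow(Add(281, f), -1)
B = -61681 (B = Add(Add(186, -156520), 94653) = Add(-156334, 94653) = -61681)
Pow(Add(B, Function('P')(Function('O')(4))), Rational(1, 2)) = Pow(Add(-61681, Pow(Add(281, -18), -1)), Rational(1, 2)) = Pow(Add(-61681, Pow(263, -1)), Rational(1, 2)) = Pow(Add(-61681, Rational(1, 263)), Rational(1, 2)) = Pow(Rational(-16222102, 263), Rational(1, 2)) = Mul(Rational(1, 263), I, Pow(4266412826, Rational(1, 2)))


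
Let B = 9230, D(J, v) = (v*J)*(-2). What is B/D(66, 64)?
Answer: -4615/4224 ≈ -1.0926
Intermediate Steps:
D(J, v) = -2*J*v (D(J, v) = (J*v)*(-2) = -2*J*v)
B/D(66, 64) = 9230/((-2*66*64)) = 9230/(-8448) = 9230*(-1/8448) = -4615/4224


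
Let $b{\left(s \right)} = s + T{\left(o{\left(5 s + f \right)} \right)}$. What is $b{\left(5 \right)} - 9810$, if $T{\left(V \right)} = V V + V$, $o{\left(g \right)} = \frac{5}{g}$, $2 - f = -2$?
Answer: $- \frac{8245835}{841} \approx -9804.8$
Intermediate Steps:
$f = 4$ ($f = 2 - -2 = 2 + 2 = 4$)
$T{\left(V \right)} = V + V^{2}$ ($T{\left(V \right)} = V^{2} + V = V + V^{2}$)
$b{\left(s \right)} = s + \frac{5 \left(1 + \frac{5}{4 + 5 s}\right)}{4 + 5 s}$ ($b{\left(s \right)} = s + \frac{5}{5 s + 4} \left(1 + \frac{5}{5 s + 4}\right) = s + \frac{5}{4 + 5 s} \left(1 + \frac{5}{4 + 5 s}\right) = s + \frac{5 \left(1 + \frac{5}{4 + 5 s}\right)}{4 + 5 s}$)
$b{\left(5 \right)} - 9810 = \frac{45 + 25 \cdot 5 + 5 \left(4 + 5 \cdot 5\right)^{2}}{\left(4 + 5 \cdot 5\right)^{2}} - 9810 = \frac{45 + 125 + 5 \left(4 + 25\right)^{2}}{\left(4 + 25\right)^{2}} - 9810 = \frac{45 + 125 + 5 \cdot 29^{2}}{841} - 9810 = \frac{45 + 125 + 5 \cdot 841}{841} - 9810 = \frac{45 + 125 + 4205}{841} - 9810 = \frac{1}{841} \cdot 4375 - 9810 = \frac{4375}{841} - 9810 = - \frac{8245835}{841}$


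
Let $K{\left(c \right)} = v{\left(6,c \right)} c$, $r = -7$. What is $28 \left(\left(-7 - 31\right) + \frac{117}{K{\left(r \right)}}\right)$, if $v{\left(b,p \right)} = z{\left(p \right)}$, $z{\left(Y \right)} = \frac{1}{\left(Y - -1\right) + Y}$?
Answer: $5020$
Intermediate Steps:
$z{\left(Y \right)} = \frac{1}{1 + 2 Y}$ ($z{\left(Y \right)} = \frac{1}{\left(Y + 1\right) + Y} = \frac{1}{\left(1 + Y\right) + Y} = \frac{1}{1 + 2 Y}$)
$v{\left(b,p \right)} = \frac{1}{1 + 2 p}$
$K{\left(c \right)} = \frac{c}{1 + 2 c}$
$28 \left(\left(-7 - 31\right) + \frac{117}{K{\left(r \right)}}\right) = 28 \left(\left(-7 - 31\right) + \frac{117}{\left(-7\right) \frac{1}{1 + 2 \left(-7\right)}}\right) = 28 \left(-38 + \frac{117}{\left(-7\right) \frac{1}{1 - 14}}\right) = 28 \left(-38 + \frac{117}{\left(-7\right) \frac{1}{-13}}\right) = 28 \left(-38 + \frac{117}{\left(-7\right) \left(- \frac{1}{13}\right)}\right) = 28 \left(-38 + \frac{117}{\frac{7}{13}}\right) = 28 \left(-38 + 117 \cdot \frac{13}{7}\right) = 28 \left(-38 + \frac{1521}{7}\right) = 28 \cdot \frac{1255}{7} = 5020$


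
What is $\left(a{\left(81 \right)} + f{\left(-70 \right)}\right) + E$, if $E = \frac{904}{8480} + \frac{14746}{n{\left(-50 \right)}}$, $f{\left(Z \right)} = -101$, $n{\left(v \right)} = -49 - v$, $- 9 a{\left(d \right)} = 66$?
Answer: $\frac{46548119}{3180} \approx 14638.0$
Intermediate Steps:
$a{\left(d \right)} = - \frac{22}{3}$ ($a{\left(d \right)} = \left(- \frac{1}{9}\right) 66 = - \frac{22}{3}$)
$E = \frac{15630873}{1060}$ ($E = \frac{904}{8480} + \frac{14746}{-49 - -50} = 904 \cdot \frac{1}{8480} + \frac{14746}{-49 + 50} = \frac{113}{1060} + \frac{14746}{1} = \frac{113}{1060} + 14746 \cdot 1 = \frac{113}{1060} + 14746 = \frac{15630873}{1060} \approx 14746.0$)
$\left(a{\left(81 \right)} + f{\left(-70 \right)}\right) + E = \left(- \frac{22}{3} - 101\right) + \frac{15630873}{1060} = - \frac{325}{3} + \frac{15630873}{1060} = \frac{46548119}{3180}$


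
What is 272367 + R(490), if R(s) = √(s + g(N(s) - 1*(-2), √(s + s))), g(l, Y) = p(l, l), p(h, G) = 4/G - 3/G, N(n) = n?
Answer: 272367 + 491*√123/246 ≈ 2.7239e+5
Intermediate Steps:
p(h, G) = 1/G
g(l, Y) = 1/l
R(s) = √(s + 1/(2 + s)) (R(s) = √(s + 1/(s - 1*(-2))) = √(s + 1/(s + 2)) = √(s + 1/(2 + s)))
272367 + R(490) = 272367 + √((1 + 490*(2 + 490))/(2 + 490)) = 272367 + √((1 + 490*492)/492) = 272367 + √((1 + 241080)/492) = 272367 + √((1/492)*241081) = 272367 + √(241081/492) = 272367 + 491*√123/246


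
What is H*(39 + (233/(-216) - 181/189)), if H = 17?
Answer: 950113/1512 ≈ 628.38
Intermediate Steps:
H*(39 + (233/(-216) - 181/189)) = 17*(39 + (233/(-216) - 181/189)) = 17*(39 + (233*(-1/216) - 181*1/189)) = 17*(39 + (-233/216 - 181/189)) = 17*(39 - 3079/1512) = 17*(55889/1512) = 950113/1512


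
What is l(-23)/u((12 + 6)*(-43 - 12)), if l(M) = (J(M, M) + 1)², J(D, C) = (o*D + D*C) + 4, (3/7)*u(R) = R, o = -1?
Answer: -310249/2310 ≈ -134.31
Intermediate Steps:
u(R) = 7*R/3
J(D, C) = 4 - D + C*D (J(D, C) = (-D + D*C) + 4 = (-D + C*D) + 4 = 4 - D + C*D)
l(M) = (5 + M² - M)² (l(M) = ((4 - M + M*M) + 1)² = ((4 - M + M²) + 1)² = ((4 + M² - M) + 1)² = (5 + M² - M)²)
l(-23)/u((12 + 6)*(-43 - 12)) = (5 + (-23)² - 1*(-23))²/((7*((12 + 6)*(-43 - 12))/3)) = (5 + 529 + 23)²/((7*(18*(-55))/3)) = 557²/(((7/3)*(-990))) = 310249/(-2310) = 310249*(-1/2310) = -310249/2310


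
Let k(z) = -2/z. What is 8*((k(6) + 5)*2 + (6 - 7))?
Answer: 200/3 ≈ 66.667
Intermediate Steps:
8*((k(6) + 5)*2 + (6 - 7)) = 8*((-2/6 + 5)*2 + (6 - 7)) = 8*((-2*⅙ + 5)*2 - 1) = 8*((-⅓ + 5)*2 - 1) = 8*((14/3)*2 - 1) = 8*(28/3 - 1) = 8*(25/3) = 200/3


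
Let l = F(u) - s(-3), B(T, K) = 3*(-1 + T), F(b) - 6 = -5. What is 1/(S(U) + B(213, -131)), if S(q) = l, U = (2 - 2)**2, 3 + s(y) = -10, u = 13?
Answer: 1/650 ≈ 0.0015385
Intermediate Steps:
s(y) = -13 (s(y) = -3 - 10 = -13)
F(b) = 1 (F(b) = 6 - 5 = 1)
B(T, K) = -3 + 3*T
l = 14 (l = 1 - 1*(-13) = 1 + 13 = 14)
U = 0 (U = 0**2 = 0)
S(q) = 14
1/(S(U) + B(213, -131)) = 1/(14 + (-3 + 3*213)) = 1/(14 + (-3 + 639)) = 1/(14 + 636) = 1/650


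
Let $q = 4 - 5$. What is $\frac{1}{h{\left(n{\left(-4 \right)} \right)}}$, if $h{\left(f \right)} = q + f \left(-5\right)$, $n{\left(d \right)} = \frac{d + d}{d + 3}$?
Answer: $- \frac{1}{41} \approx -0.02439$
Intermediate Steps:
$q = -1$
$n{\left(d \right)} = \frac{2 d}{3 + d}$
$h{\left(f \right)} = -1 - 5 f$ ($h{\left(f \right)} = -1 + f \left(-5\right) = -1 - 5 f$)
$\frac{1}{h{\left(n{\left(-4 \right)} \right)}} = \frac{1}{-1 - 5 \cdot 2 \left(-4\right) \frac{1}{3 - 4}} = \frac{1}{-1 - 5 \cdot 2 \left(-4\right) \frac{1}{-1}} = \frac{1}{-1 - 5 \cdot 2 \left(-4\right) \left(-1\right)} = \frac{1}{-1 - 40} = \frac{1}{-41} = - \frac{1}{41}$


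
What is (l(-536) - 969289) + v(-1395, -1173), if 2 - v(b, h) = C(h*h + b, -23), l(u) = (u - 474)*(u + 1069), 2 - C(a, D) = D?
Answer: -1507642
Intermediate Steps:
C(a, D) = 2 - D
l(u) = (-474 + u)*(1069 + u)
v(b, h) = -23 (v(b, h) = 2 - (2 - 1*(-23)) = 2 - (2 + 23) = 2 - 1*25 = 2 - 25 = -23)
(l(-536) - 969289) + v(-1395, -1173) = ((-506706 + (-536)**2 + 595*(-536)) - 969289) - 23 = ((-506706 + 287296 - 318920) - 969289) - 23 = (-538330 - 969289) - 23 = -1507619 - 23 = -1507642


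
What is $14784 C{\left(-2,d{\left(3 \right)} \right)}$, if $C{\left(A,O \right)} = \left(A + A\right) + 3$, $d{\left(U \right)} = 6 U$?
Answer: $-14784$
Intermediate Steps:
$C{\left(A,O \right)} = 3 + 2 A$ ($C{\left(A,O \right)} = 2 A + 3 = 3 + 2 A$)
$14784 C{\left(-2,d{\left(3 \right)} \right)} = 14784 \left(3 + 2 \left(-2\right)\right) = 14784 \left(3 - 4\right) = 14784 \left(-1\right) = -14784$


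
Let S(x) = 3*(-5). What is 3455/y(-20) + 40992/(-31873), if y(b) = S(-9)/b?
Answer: 440361884/95619 ≈ 4605.4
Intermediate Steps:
S(x) = -15
y(b) = -15/b
3455/y(-20) + 40992/(-31873) = 3455/((-15/(-20))) + 40992/(-31873) = 3455/((-15*(-1/20))) + 40992*(-1/31873) = 3455/(¾) - 40992/31873 = 3455*(4/3) - 40992/31873 = 13820/3 - 40992/31873 = 440361884/95619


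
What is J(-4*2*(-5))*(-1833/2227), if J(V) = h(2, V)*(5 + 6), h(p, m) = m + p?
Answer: -846846/2227 ≈ -380.26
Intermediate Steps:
J(V) = 22 + 11*V (J(V) = (V + 2)*(5 + 6) = (2 + V)*11 = 22 + 11*V)
J(-4*2*(-5))*(-1833/2227) = (22 + 11*(-4*2*(-5)))*(-1833/2227) = (22 + 11*(-8*(-5)))*(-1833*1/2227) = (22 + 11*40)*(-1833/2227) = (22 + 440)*(-1833/2227) = 462*(-1833/2227) = -846846/2227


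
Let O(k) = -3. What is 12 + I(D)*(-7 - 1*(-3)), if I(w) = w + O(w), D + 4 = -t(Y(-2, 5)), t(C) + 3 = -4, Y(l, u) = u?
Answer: 12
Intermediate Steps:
t(C) = -7 (t(C) = -3 - 4 = -7)
D = 3 (D = -4 - 1*(-7) = -4 + 7 = 3)
I(w) = -3 + w (I(w) = w - 3 = -3 + w)
12 + I(D)*(-7 - 1*(-3)) = 12 + (-3 + 3)*(-7 - 1*(-3)) = 12 + 0*(-7 + 3) = 12 + 0*(-4) = 12 + 0 = 12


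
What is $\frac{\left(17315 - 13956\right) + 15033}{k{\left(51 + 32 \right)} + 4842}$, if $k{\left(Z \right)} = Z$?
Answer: $\frac{18392}{4925} \approx 3.7344$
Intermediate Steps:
$\frac{\left(17315 - 13956\right) + 15033}{k{\left(51 + 32 \right)} + 4842} = \frac{\left(17315 - 13956\right) + 15033}{\left(51 + 32\right) + 4842} = \frac{\left(17315 - 13956\right) + 15033}{83 + 4842} = \frac{3359 + 15033}{4925} = 18392 \cdot \frac{1}{4925} = \frac{18392}{4925}$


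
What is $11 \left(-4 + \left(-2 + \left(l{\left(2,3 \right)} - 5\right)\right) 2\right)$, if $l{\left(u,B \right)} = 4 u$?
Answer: $-22$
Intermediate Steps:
$11 \left(-4 + \left(-2 + \left(l{\left(2,3 \right)} - 5\right)\right) 2\right) = 11 \left(-4 + \left(-2 + \left(4 \cdot 2 - 5\right)\right) 2\right) = 11 \left(-4 + \left(-2 + \left(8 - 5\right)\right) 2\right) = 11 \left(-4 + \left(-2 + 3\right) 2\right) = 11 \left(-4 + 1 \cdot 2\right) = 11 \left(-4 + 2\right) = 11 \left(-2\right) = -22$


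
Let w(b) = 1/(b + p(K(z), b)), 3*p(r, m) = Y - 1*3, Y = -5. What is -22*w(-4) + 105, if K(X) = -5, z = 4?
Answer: 1083/10 ≈ 108.30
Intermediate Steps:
p(r, m) = -8/3 (p(r, m) = (-5 - 1*3)/3 = (-5 - 3)/3 = (⅓)*(-8) = -8/3)
w(b) = 1/(-8/3 + b) (w(b) = 1/(b - 8/3) = 1/(-8/3 + b))
-22*w(-4) + 105 = -66/(-8 + 3*(-4)) + 105 = -66/(-8 - 12) + 105 = -66/(-20) + 105 = -66*(-1)/20 + 105 = -22*(-3/20) + 105 = 33/10 + 105 = 1083/10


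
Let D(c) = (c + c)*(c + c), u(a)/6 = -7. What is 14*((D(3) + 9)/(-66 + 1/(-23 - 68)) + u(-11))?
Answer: -3589446/6007 ≈ -597.54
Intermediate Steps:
u(a) = -42 (u(a) = 6*(-7) = -42)
D(c) = 4*c² (D(c) = (2*c)*(2*c) = 4*c²)
14*((D(3) + 9)/(-66 + 1/(-23 - 68)) + u(-11)) = 14*((4*3² + 9)/(-66 + 1/(-23 - 68)) - 42) = 14*((4*9 + 9)/(-66 + 1/(-91)) - 42) = 14*((36 + 9)/(-66 - 1/91) - 42) = 14*(45/(-6007/91) - 42) = 14*(45*(-91/6007) - 42) = 14*(-4095/6007 - 42) = 14*(-256389/6007) = -3589446/6007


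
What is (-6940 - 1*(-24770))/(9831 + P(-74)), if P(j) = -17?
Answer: 8915/4907 ≈ 1.8168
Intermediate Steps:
(-6940 - 1*(-24770))/(9831 + P(-74)) = (-6940 - 1*(-24770))/(9831 - 17) = (-6940 + 24770)/9814 = 17830*(1/9814) = 8915/4907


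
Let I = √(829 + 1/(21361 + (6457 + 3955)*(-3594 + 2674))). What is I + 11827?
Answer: 11827 + √75728509892219310/9557679 ≈ 11856.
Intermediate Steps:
I = √75728509892219310/9557679 (I = √(829 + 1/(21361 + 10412*(-920))) = √(829 + 1/(21361 - 9579040)) = √(829 + 1/(-9557679)) = √(829 - 1/9557679) = √(7923315890/9557679) = √75728509892219310/9557679 ≈ 28.792)
I + 11827 = √75728509892219310/9557679 + 11827 = 11827 + √75728509892219310/9557679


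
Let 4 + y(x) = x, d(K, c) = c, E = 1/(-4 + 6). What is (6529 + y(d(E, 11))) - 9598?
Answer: -3062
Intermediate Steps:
E = ½ (E = 1/2 = ½ ≈ 0.50000)
y(x) = -4 + x
(6529 + y(d(E, 11))) - 9598 = (6529 + (-4 + 11)) - 9598 = (6529 + 7) - 9598 = 6536 - 9598 = -3062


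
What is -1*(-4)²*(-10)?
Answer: 160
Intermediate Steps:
-1*(-4)²*(-10) = -1*16*(-10) = -16*(-10) = 160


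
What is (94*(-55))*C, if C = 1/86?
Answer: -2585/43 ≈ -60.116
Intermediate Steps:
C = 1/86 ≈ 0.011628
(94*(-55))*C = (94*(-55))*(1/86) = -5170*1/86 = -2585/43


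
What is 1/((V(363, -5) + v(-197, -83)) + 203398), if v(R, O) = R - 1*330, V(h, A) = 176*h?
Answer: 1/266759 ≈ 3.7487e-6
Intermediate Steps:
v(R, O) = -330 + R (v(R, O) = R - 330 = -330 + R)
1/((V(363, -5) + v(-197, -83)) + 203398) = 1/((176*363 + (-330 - 197)) + 203398) = 1/((63888 - 527) + 203398) = 1/(63361 + 203398) = 1/266759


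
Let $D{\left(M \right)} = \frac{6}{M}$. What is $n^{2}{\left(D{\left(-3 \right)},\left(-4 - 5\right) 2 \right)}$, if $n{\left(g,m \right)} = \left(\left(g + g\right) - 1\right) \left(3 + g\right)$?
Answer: $25$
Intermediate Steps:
$n{\left(g,m \right)} = \left(-1 + 2 g\right) \left(3 + g\right)$ ($n{\left(g,m \right)} = \left(2 g - 1\right) \left(3 + g\right) = \left(-1 + 2 g\right) \left(3 + g\right)$)
$n^{2}{\left(D{\left(-3 \right)},\left(-4 - 5\right) 2 \right)} = \left(-3 + 2 \left(\frac{6}{-3}\right)^{2} + 5 \frac{6}{-3}\right)^{2} = \left(-3 + 2 \left(6 \left(- \frac{1}{3}\right)\right)^{2} + 5 \cdot 6 \left(- \frac{1}{3}\right)\right)^{2} = \left(-3 + 2 \left(-2\right)^{2} + 5 \left(-2\right)\right)^{2} = \left(-3 + 2 \cdot 4 - 10\right)^{2} = \left(-3 + 8 - 10\right)^{2} = \left(-5\right)^{2} = 25$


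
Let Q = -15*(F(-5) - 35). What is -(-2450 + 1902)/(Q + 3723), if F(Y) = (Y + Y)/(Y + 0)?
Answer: 274/2109 ≈ 0.12992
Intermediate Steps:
F(Y) = 2 (F(Y) = (2*Y)/Y = 2)
Q = 495 (Q = -15*(2 - 35) = -15*(-33) = 495)
-(-2450 + 1902)/(Q + 3723) = -(-2450 + 1902)/(495 + 3723) = -(-548)/4218 = -1*(-274/2109) = 274/2109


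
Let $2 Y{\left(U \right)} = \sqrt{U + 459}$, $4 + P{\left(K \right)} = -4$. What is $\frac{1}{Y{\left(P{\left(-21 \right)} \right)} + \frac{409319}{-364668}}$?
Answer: $\frac{149265541092}{14826263043995} + \frac{66491375112 \sqrt{451}}{14826263043995} \approx 0.10531$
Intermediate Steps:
$P{\left(K \right)} = -8$ ($P{\left(K \right)} = -4 - 4 = -8$)
$Y{\left(U \right)} = \frac{\sqrt{459 + U}}{2}$ ($Y{\left(U \right)} = \frac{\sqrt{U + 459}}{2} = \frac{\sqrt{459 + U}}{2}$)
$\frac{1}{Y{\left(P{\left(-21 \right)} \right)} + \frac{409319}{-364668}} = \frac{1}{\frac{\sqrt{459 - 8}}{2} + \frac{409319}{-364668}} = \frac{1}{\frac{\sqrt{451}}{2} + 409319 \left(- \frac{1}{364668}\right)} = \frac{1}{\frac{\sqrt{451}}{2} - \frac{409319}{364668}} = \frac{1}{- \frac{409319}{364668} + \frac{\sqrt{451}}{2}}$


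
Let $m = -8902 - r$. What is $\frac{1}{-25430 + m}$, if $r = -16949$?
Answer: $- \frac{1}{17383} \approx -5.7527 \cdot 10^{-5}$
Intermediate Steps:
$m = 8047$ ($m = -8902 - -16949 = -8902 + 16949 = 8047$)
$\frac{1}{-25430 + m} = \frac{1}{-25430 + 8047} = \frac{1}{-17383} = - \frac{1}{17383}$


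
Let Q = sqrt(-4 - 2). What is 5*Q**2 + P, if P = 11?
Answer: -19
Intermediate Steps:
Q = I*sqrt(6) (Q = sqrt(-6) = I*sqrt(6) ≈ 2.4495*I)
5*Q**2 + P = 5*(I*sqrt(6))**2 + 11 = 5*(-6) + 11 = -30 + 11 = -19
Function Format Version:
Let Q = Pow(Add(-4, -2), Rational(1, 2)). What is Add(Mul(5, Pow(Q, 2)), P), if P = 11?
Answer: -19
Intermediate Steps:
Q = Mul(I, Pow(6, Rational(1, 2))) (Q = Pow(-6, Rational(1, 2)) = Mul(I, Pow(6, Rational(1, 2))) ≈ Mul(2.4495, I))
Add(Mul(5, Pow(Q, 2)), P) = Add(Mul(5, Pow(Mul(I, Pow(6, Rational(1, 2))), 2)), 11) = Add(Mul(5, -6), 11) = Add(-30, 11) = -19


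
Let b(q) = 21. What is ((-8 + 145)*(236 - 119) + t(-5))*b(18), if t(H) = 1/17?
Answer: 5722374/17 ≈ 3.3661e+5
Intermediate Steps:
t(H) = 1/17
((-8 + 145)*(236 - 119) + t(-5))*b(18) = ((-8 + 145)*(236 - 119) + 1/17)*21 = (137*117 + 1/17)*21 = (16029 + 1/17)*21 = (272494/17)*21 = 5722374/17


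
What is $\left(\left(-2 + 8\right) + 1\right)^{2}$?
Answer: $49$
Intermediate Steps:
$\left(\left(-2 + 8\right) + 1\right)^{2} = \left(6 + 1\right)^{2} = 7^{2} = 49$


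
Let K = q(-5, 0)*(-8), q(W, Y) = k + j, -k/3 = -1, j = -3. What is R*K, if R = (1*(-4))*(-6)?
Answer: 0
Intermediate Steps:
k = 3 (k = -3*(-1) = 3)
R = 24 (R = -4*(-6) = 24)
q(W, Y) = 0 (q(W, Y) = 3 - 3 = 0)
K = 0 (K = 0*(-8) = 0)
R*K = 24*0 = 0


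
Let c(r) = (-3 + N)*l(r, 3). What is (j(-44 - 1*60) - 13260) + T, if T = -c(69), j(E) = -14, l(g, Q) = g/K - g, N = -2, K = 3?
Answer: -13504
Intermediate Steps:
l(g, Q) = -2*g/3 (l(g, Q) = g/3 - g = -2*g/3)
c(r) = 10*r/3 (c(r) = (-3 - 2)*(-2*r/3) = -(-10)*r/3 = 10*r/3)
T = -230 (T = -10*69/3 = -1*230 = -230)
(j(-44 - 1*60) - 13260) + T = (-14 - 13260) - 230 = -13274 - 230 = -13504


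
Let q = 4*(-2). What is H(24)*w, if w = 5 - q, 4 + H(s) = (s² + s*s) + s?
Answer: 15236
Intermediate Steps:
q = -8
H(s) = -4 + s + 2*s² (H(s) = -4 + ((s² + s*s) + s) = -4 + ((s² + s²) + s) = -4 + (2*s² + s) = -4 + (s + 2*s²) = -4 + s + 2*s²)
w = 13 (w = 5 - 1*(-8) = 5 + 8 = 13)
H(24)*w = (-4 + 24 + 2*24²)*13 = (-4 + 24 + 2*576)*13 = (-4 + 24 + 1152)*13 = 1172*13 = 15236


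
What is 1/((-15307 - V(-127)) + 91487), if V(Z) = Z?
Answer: 1/76307 ≈ 1.3105e-5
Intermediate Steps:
1/((-15307 - V(-127)) + 91487) = 1/((-15307 - 1*(-127)) + 91487) = 1/((-15307 + 127) + 91487) = 1/(-15180 + 91487) = 1/76307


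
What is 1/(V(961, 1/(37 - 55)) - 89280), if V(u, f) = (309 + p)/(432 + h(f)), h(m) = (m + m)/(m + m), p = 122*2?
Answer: -433/38657687 ≈ -1.1201e-5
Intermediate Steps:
p = 244
h(m) = 1 (h(m) = (2*m)/((2*m)) = (2*m)*(1/(2*m)) = 1)
V(u, f) = 553/433 (V(u, f) = (309 + 244)/(432 + 1) = 553/433)
1/(V(961, 1/(37 - 55)) - 89280) = 1/(553/433 - 89280) = 1/(-38657687/433) = -433/38657687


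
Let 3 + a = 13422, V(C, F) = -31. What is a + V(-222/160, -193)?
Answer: 13388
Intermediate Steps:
a = 13419 (a = -3 + 13422 = 13419)
a + V(-222/160, -193) = 13419 - 31 = 13388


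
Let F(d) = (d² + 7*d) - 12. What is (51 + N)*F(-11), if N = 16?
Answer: 2144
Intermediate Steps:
F(d) = -12 + d² + 7*d
(51 + N)*F(-11) = (51 + 16)*(-12 + (-11)² + 7*(-11)) = 67*(-12 + 121 - 77) = 67*32 = 2144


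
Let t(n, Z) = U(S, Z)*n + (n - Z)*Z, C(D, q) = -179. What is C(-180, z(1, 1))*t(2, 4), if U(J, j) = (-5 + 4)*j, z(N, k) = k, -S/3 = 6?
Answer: 2864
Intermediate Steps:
S = -18 (S = -3*6 = -18)
U(J, j) = -j
t(n, Z) = Z*(n - Z) - Z*n (t(n, Z) = (-Z)*n + (n - Z)*Z = -Z*n + Z*(n - Z) = Z*(n - Z) - Z*n)
C(-180, z(1, 1))*t(2, 4) = -(-179)*4² = -(-179)*16 = -179*(-16) = 2864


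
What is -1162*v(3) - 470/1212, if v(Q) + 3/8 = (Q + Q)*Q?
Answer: -24822533/1212 ≈ -20481.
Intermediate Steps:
v(Q) = -3/8 + 2*Q**2 (v(Q) = -3/8 + (Q + Q)*Q = -3/8 + (2*Q)*Q = -3/8 + 2*Q**2)
-1162*v(3) - 470/1212 = -1162*(-3/8 + 2*3**2) - 470/1212 = -1162*(-3/8 + 2*9) - 470*1/1212 = -1162*(-3/8 + 18) - 235/606 = -1162*141/8 - 235/606 = -81921/4 - 235/606 = -24822533/1212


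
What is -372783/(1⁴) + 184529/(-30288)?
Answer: -11291036033/30288 ≈ -3.7279e+5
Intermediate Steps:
-372783/(1⁴) + 184529/(-30288) = -372783/1 + 184529*(-1/30288) = -372783*1 - 184529/30288 = -372783 - 184529/30288 = -11291036033/30288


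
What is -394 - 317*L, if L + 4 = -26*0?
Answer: 874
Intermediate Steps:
L = -4 (L = -4 - 26*0 = -4 + 0 = -4)
-394 - 317*L = -394 - 317*(-4) = -394 + 1268 = 874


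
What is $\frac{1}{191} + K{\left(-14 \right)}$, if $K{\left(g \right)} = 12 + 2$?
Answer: $\frac{2675}{191} \approx 14.005$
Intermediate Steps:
$K{\left(g \right)} = 14$
$\frac{1}{191} + K{\left(-14 \right)} = \frac{1}{191} + 14 = \frac{2675}{191}$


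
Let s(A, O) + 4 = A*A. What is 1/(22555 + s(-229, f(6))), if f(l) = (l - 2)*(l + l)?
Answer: 1/74992 ≈ 1.3335e-5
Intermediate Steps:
f(l) = 2*l*(-2 + l) (f(l) = (-2 + l)*(2*l) = 2*l*(-2 + l))
s(A, O) = -4 + A² (s(A, O) = -4 + A*A = -4 + A²)
1/(22555 + s(-229, f(6))) = 1/(22555 + (-4 + (-229)²)) = 1/(22555 + (-4 + 52441)) = 1/(22555 + 52437) = 1/74992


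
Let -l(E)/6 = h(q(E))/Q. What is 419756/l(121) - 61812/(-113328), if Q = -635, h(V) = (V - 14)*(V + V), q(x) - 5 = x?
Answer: 52460913283/33318432 ≈ 1574.5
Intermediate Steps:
q(x) = 5 + x
h(V) = 2*V*(-14 + V) (h(V) = (-14 + V)*(2*V) = 2*V*(-14 + V))
l(E) = 12*(-9 + E)*(5 + E)/635 (l(E) = -6*2*(5 + E)*(-14 + (5 + E))/(-635) = -6*2*(5 + E)*(-9 + E)*(-1)/635 = -6*2*(-9 + E)*(5 + E)*(-1)/635 = -(-12)*(-9 + E)*(5 + E)/635 = 12*(-9 + E)*(5 + E)/635)
419756/l(121) - 61812/(-113328) = 419756/((12*(-9 + 121)*(5 + 121)/635)) - 61812/(-113328) = 419756/(((12/635)*112*126)) - 61812*(-1/113328) = 419756/(169344/635) + 1717/3148 = 419756*(635/169344) + 1717/3148 = 66636265/42336 + 1717/3148 = 52460913283/33318432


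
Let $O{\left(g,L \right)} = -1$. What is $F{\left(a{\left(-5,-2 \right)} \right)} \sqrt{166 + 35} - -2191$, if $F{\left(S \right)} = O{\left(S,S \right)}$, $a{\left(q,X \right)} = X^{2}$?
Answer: $2191 - \sqrt{201} \approx 2176.8$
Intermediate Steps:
$F{\left(S \right)} = -1$
$F{\left(a{\left(-5,-2 \right)} \right)} \sqrt{166 + 35} - -2191 = - \sqrt{166 + 35} - -2191 = - \sqrt{201} + 2191 = 2191 - \sqrt{201}$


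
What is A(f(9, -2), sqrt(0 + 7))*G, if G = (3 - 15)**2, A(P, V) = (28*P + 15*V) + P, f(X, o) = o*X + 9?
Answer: -37584 + 2160*sqrt(7) ≈ -31869.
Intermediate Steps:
f(X, o) = 9 + X*o (f(X, o) = X*o + 9 = 9 + X*o)
A(P, V) = 15*V + 29*P (A(P, V) = (15*V + 28*P) + P = 15*V + 29*P)
G = 144 (G = (-12)**2 = 144)
A(f(9, -2), sqrt(0 + 7))*G = (15*sqrt(0 + 7) + 29*(9 + 9*(-2)))*144 = (15*sqrt(7) + 29*(9 - 18))*144 = (15*sqrt(7) + 29*(-9))*144 = (15*sqrt(7) - 261)*144 = (-261 + 15*sqrt(7))*144 = -37584 + 2160*sqrt(7)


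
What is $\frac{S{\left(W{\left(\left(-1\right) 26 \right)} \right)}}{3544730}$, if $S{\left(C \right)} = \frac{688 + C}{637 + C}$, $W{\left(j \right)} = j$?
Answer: $\frac{331}{1082915015} \approx 3.0566 \cdot 10^{-7}$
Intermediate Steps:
$S{\left(C \right)} = \frac{688 + C}{637 + C}$
$\frac{S{\left(W{\left(\left(-1\right) 26 \right)} \right)}}{3544730} = \frac{\frac{1}{637 - 26} \left(688 - 26\right)}{3544730} = \frac{688 - 26}{637 - 26} \cdot \frac{1}{3544730} = \frac{1}{611} \cdot 662 \cdot \frac{1}{3544730} = \frac{662}{611} \cdot \frac{1}{3544730} = \frac{331}{1082915015}$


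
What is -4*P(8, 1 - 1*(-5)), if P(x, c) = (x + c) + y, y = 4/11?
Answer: -632/11 ≈ -57.455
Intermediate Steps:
y = 4/11 (y = 4*(1/11) = 4/11 ≈ 0.36364)
P(x, c) = 4/11 + c + x (P(x, c) = (x + c) + 4/11 = (c + x) + 4/11 = 4/11 + c + x)
-4*P(8, 1 - 1*(-5)) = -4*(4/11 + (1 - 1*(-5)) + 8) = -4*(4/11 + (1 + 5) + 8) = -4*(4/11 + 6 + 8) = -4*158/11 = -632/11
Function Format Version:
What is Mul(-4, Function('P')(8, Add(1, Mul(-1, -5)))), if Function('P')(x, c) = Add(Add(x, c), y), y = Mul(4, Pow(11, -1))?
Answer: Rational(-632, 11) ≈ -57.455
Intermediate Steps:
y = Rational(4, 11) (y = Mul(4, Rational(1, 11)) = Rational(4, 11) ≈ 0.36364)
Function('P')(x, c) = Add(Rational(4, 11), c, x) (Function('P')(x, c) = Add(Add(x, c), Rational(4, 11)) = Add(Add(c, x), Rational(4, 11)) = Add(Rational(4, 11), c, x))
Mul(-4, Function('P')(8, Add(1, Mul(-1, -5)))) = Mul(-4, Add(Rational(4, 11), Add(1, Mul(-1, -5)), 8)) = Mul(-4, Add(Rational(4, 11), Add(1, 5), 8)) = Mul(-4, Add(Rational(4, 11), 6, 8)) = Mul(-4, Rational(158, 11)) = Rational(-632, 11)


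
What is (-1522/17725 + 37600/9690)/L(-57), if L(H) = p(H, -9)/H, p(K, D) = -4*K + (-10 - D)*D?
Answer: -65171182/71414025 ≈ -0.91258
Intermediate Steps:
p(K, D) = -4*K + D*(-10 - D)
L(H) = (9 - 4*H)/H (L(H) = (-1*(-9)² - 10*(-9) - 4*H)/H = (-1*81 + 90 - 4*H)/H = (-81 + 90 - 4*H)/H = (9 - 4*H)/H)
(-1522/17725 + 37600/9690)/L(-57) = (-1522/17725 + 37600/9690)/(-4 + 9/(-57)) = (-1522*1/17725 + 37600*(1/9690))/(-4 + 9*(-1/57)) = (-1522/17725 + 3760/969)/(-4 - 3/19) = 65171182/(17175525*(-79/19)) = (65171182/17175525)*(-19/79) = -65171182/71414025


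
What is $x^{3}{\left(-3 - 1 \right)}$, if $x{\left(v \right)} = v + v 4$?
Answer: $-8000$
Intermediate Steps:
$x{\left(v \right)} = 5 v$ ($x{\left(v \right)} = v + 4 v = 5 v$)
$x^{3}{\left(-3 - 1 \right)} = \left(5 \left(-3 - 1\right)\right)^{3} = \left(5 \left(-4\right)\right)^{3} = \left(-20\right)^{3} = -8000$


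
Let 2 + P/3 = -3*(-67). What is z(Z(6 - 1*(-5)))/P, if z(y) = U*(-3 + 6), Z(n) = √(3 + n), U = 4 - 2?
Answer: 2/199 ≈ 0.010050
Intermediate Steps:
U = 2
P = 597 (P = -6 + 3*(-3*(-67)) = -6 + 3*201 = -6 + 603 = 597)
z(y) = 6 (z(y) = 2*(-3 + 6) = 2*3 = 6)
z(Z(6 - 1*(-5)))/P = 6/597 = 6*(1/597) = 2/199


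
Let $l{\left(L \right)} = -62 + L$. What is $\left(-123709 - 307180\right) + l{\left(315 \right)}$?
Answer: $-430636$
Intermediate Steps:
$\left(-123709 - 307180\right) + l{\left(315 \right)} = \left(-123709 - 307180\right) + \left(-62 + 315\right) = -430889 + 253 = -430636$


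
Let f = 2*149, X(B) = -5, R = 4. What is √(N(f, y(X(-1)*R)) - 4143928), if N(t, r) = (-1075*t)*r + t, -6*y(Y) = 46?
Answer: 2*I*√3797130/3 ≈ 1299.1*I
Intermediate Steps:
f = 298
y(Y) = -23/3 (y(Y) = -⅙*46 = -23/3)
N(t, r) = t - 1075*r*t (N(t, r) = -1075*r*t + t = t - 1075*r*t)
√(N(f, y(X(-1)*R)) - 4143928) = √(298*(1 - 1075*(-23/3)) - 4143928) = √(298*(1 + 24725/3) - 4143928) = √(298*(24728/3) - 4143928) = √(7368944/3 - 4143928) = √(-5062840/3) = 2*I*√3797130/3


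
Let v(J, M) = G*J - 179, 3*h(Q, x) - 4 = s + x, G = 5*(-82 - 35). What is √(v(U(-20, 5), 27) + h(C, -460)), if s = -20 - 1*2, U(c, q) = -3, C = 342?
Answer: 5*√510/3 ≈ 37.639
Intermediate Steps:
s = -22 (s = -20 - 2 = -22)
G = -585 (G = 5*(-117) = -585)
h(Q, x) = -6 + x/3 (h(Q, x) = 4/3 + (-22 + x)/3 = 4/3 + (-22/3 + x/3) = -6 + x/3)
v(J, M) = -179 - 585*J (v(J, M) = -585*J - 179 = -179 - 585*J)
√(v(U(-20, 5), 27) + h(C, -460)) = √((-179 - 585*(-3)) + (-6 + (⅓)*(-460))) = √((-179 + 1755) + (-6 - 460/3)) = √(1576 - 478/3) = √(4250/3) = 5*√510/3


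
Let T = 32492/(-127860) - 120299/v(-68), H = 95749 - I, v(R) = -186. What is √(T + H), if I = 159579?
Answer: I*√27573625051578470/660610 ≈ 251.36*I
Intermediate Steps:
H = -63830 (H = 95749 - 1*159579 = 95749 - 159579 = -63830)
T = 427094073/660610 (T = 32492/(-127860) - 120299/(-186) = 32492*(-1/127860) - 120299*(-1/186) = -8123/31965 + 120299/186 = 427094073/660610 ≈ 646.51)
√(T + H) = √(427094073/660610 - 63830) = √(-41739642227/660610) = I*√27573625051578470/660610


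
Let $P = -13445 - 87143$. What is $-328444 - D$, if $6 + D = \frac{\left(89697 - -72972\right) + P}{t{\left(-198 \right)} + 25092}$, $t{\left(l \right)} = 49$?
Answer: $- \frac{8257321839}{25141} \approx -3.2844 \cdot 10^{5}$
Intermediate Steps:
$P = -100588$ ($P = -13445 - 87143 = -100588$)
$D = - \frac{88765}{25141}$ ($D = -6 + \frac{\left(89697 - -72972\right) - 100588}{49 + 25092} = -6 + \frac{\left(89697 + 72972\right) - 100588}{25141} = -6 + \left(162669 - 100588\right) \frac{1}{25141} = -6 + 62081 \cdot \frac{1}{25141} = -6 + \frac{62081}{25141} = - \frac{88765}{25141} \approx -3.5307$)
$-328444 - D = -328444 - - \frac{88765}{25141} = -328444 + \frac{88765}{25141} = - \frac{8257321839}{25141}$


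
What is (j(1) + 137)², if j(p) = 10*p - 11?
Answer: 18496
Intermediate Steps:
j(p) = -11 + 10*p
(j(1) + 137)² = ((-11 + 10*1) + 137)² = ((-11 + 10) + 137)² = (-1 + 137)² = 136² = 18496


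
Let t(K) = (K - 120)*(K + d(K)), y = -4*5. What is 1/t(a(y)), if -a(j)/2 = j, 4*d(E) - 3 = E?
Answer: -1/4060 ≈ -0.00024631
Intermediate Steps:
y = -20
d(E) = ¾ + E/4
a(j) = -2*j
t(K) = (-120 + K)*(¾ + 5*K/4) (t(K) = (K - 120)*(K + (¾ + K/4)) = (-120 + K)*(¾ + 5*K/4))
1/t(a(y)) = 1/(-90 - (-597)*(-20)/2 + 5*(-2*(-20))²/4) = 1/(-90 - 597/4*40 + (5/4)*40²) = 1/(-90 - 5970 + (5/4)*1600) = 1/(-90 - 5970 + 2000) = 1/(-4060) = -1/4060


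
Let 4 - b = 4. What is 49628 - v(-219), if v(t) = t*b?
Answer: 49628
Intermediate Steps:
b = 0 (b = 4 - 1*4 = 4 - 4 = 0)
v(t) = 0 (v(t) = t*0 = 0)
49628 - v(-219) = 49628 - 1*0 = 49628 + 0 = 49628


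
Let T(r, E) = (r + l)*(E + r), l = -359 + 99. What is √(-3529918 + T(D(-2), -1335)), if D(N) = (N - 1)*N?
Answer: 4*I*√199522 ≈ 1786.7*I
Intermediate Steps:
l = -260
D(N) = N*(-1 + N) (D(N) = (-1 + N)*N = N*(-1 + N))
T(r, E) = (-260 + r)*(E + r) (T(r, E) = (r - 260)*(E + r) = (-260 + r)*(E + r))
√(-3529918 + T(D(-2), -1335)) = √(-3529918 + ((-2*(-1 - 2))² - 260*(-1335) - (-520)*(-1 - 2) - (-2670)*(-1 - 2))) = √(-3529918 + ((-2*(-3))² + 347100 - (-520)*(-3) - (-2670)*(-3))) = √(-3529918 + (6² + 347100 - 260*6 - 1335*6)) = √(-3529918 + (36 + 347100 - 1560 - 8010)) = √(-3529918 + 337566) = √(-3192352) = 4*I*√199522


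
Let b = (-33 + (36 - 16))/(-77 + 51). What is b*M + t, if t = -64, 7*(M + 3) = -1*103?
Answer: -510/7 ≈ -72.857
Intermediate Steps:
M = -124/7 (M = -3 + (-1*103)/7 = -3 + (⅐)*(-103) = -3 - 103/7 = -124/7 ≈ -17.714)
b = ½ (b = (-33 + 20)/(-26) = -13*(-1/26) = ½ ≈ 0.50000)
b*M + t = (½)*(-124/7) - 64 = -62/7 - 64 = -510/7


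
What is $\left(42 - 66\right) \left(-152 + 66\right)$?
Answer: $2064$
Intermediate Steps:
$\left(42 - 66\right) \left(-152 + 66\right) = \left(42 - 66\right) \left(-86\right) = \left(-24\right) \left(-86\right) = 2064$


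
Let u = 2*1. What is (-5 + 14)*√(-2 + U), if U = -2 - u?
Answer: 9*I*√6 ≈ 22.045*I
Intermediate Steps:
u = 2
U = -4 (U = -2 - 1*2 = -2 - 2 = -4)
(-5 + 14)*√(-2 + U) = (-5 + 14)*√(-2 - 4) = 9*√(-6) = 9*(I*√6) = 9*I*√6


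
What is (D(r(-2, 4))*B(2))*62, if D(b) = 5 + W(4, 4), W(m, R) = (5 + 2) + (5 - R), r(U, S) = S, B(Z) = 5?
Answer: 4030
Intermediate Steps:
W(m, R) = 12 - R (W(m, R) = 7 + (5 - R) = 12 - R)
D(b) = 13 (D(b) = 5 + (12 - 1*4) = 5 + (12 - 4) = 5 + 8 = 13)
(D(r(-2, 4))*B(2))*62 = (13*5)*62 = 65*62 = 4030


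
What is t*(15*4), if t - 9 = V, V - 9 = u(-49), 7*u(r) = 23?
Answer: 8940/7 ≈ 1277.1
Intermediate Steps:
u(r) = 23/7 (u(r) = (1/7)*23 = 23/7)
V = 86/7 (V = 9 + 23/7 = 86/7 ≈ 12.286)
t = 149/7 (t = 9 + 86/7 = 149/7 ≈ 21.286)
t*(15*4) = 149*(15*4)/7 = (149/7)*60 = 8940/7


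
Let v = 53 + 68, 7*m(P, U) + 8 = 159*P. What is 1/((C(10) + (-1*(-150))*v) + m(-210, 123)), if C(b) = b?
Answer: 7/93722 ≈ 7.4689e-5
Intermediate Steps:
m(P, U) = -8/7 + 159*P/7 (m(P, U) = -8/7 + (159*P)/7 = -8/7 + 159*P/7)
v = 121
1/((C(10) + (-1*(-150))*v) + m(-210, 123)) = 1/((10 - 1*(-150)*121) + (-8/7 + (159/7)*(-210))) = 1/((10 + 150*121) + (-8/7 - 4770)) = 1/((10 + 18150) - 33398/7) = 1/(18160 - 33398/7) = 1/(93722/7) = 7/93722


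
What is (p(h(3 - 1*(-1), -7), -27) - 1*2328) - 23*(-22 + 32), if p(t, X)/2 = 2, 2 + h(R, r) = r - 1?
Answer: -2554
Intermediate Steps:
h(R, r) = -3 + r (h(R, r) = -2 + (r - 1) = -2 + (-1 + r) = -3 + r)
p(t, X) = 4 (p(t, X) = 2*2 = 4)
(p(h(3 - 1*(-1), -7), -27) - 1*2328) - 23*(-22 + 32) = (4 - 1*2328) - 23*(-22 + 32) = (4 - 2328) - 23*10 = -2324 - 230 = -2554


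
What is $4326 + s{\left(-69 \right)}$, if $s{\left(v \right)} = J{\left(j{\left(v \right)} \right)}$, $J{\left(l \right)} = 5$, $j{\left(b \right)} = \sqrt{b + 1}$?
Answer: $4331$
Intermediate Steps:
$j{\left(b \right)} = \sqrt{1 + b}$
$s{\left(v \right)} = 5$
$4326 + s{\left(-69 \right)} = 4326 + 5 = 4331$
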